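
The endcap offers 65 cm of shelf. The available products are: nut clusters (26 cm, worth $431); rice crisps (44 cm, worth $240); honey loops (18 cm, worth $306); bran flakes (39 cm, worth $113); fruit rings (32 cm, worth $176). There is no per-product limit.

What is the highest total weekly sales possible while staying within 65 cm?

1043

The ratio heuristic lands on 3×honey loops (918) but leaves 11 cm idle.
Replace honey loops with nut clusters: the trade gains 125 net, giving 1043 at 62 cm.
Nothing else within 65 cm beats 1043.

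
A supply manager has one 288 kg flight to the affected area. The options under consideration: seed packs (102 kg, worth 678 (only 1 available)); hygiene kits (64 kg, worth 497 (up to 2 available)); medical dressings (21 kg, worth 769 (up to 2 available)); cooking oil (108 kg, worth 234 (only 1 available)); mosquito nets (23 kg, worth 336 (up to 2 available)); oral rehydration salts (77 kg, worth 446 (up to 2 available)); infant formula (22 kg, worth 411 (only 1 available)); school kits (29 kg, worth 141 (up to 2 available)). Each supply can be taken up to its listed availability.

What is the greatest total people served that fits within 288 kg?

The ratio heuristic lands on 2×hygiene kits + 2×medical dressings + 2×mosquito nets + infant formula + school kits (3756) but leaves 21 kg idle.
The 93 kg tied up in hygiene kits and school kits is better spent on seed packs — total rises to 3796 (276 kg).

3796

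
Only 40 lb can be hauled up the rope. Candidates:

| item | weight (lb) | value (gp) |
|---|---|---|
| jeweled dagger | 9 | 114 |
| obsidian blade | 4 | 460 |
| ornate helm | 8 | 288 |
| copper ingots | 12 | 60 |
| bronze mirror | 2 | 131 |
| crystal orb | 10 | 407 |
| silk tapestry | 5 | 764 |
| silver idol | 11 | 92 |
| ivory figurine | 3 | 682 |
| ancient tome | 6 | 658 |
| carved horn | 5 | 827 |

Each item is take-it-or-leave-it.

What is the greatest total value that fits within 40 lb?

3929

Best packing: obsidian blade + bronze mirror + crystal orb + silk tapestry + ivory figurine + ancient tome + carved horn — 35 lb, 3929 total.
That's the maximum — no swap from here does better than 3929.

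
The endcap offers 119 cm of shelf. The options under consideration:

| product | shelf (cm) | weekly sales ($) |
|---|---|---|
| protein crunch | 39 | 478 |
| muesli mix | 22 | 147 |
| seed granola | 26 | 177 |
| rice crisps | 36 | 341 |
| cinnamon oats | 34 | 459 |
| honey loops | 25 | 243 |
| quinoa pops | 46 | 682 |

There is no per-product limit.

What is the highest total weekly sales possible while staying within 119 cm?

1619

The ratio heuristic lands on honey loops + 2×quinoa pops (1607) but leaves 2 cm idle.
Dropping honey loops and quinoa pops frees 71 cm; slotting in protein crunch + cinnamon oats (73 cm) lifts the total to 1619 at 119 cm.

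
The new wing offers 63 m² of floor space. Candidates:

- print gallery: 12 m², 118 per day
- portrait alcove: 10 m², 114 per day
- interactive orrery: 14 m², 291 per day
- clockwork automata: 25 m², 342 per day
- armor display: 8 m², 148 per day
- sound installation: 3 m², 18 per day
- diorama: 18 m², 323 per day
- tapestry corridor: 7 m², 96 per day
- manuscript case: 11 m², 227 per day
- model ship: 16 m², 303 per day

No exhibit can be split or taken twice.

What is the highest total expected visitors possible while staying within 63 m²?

1162

The ratio heuristic lands on interactive orrery + armor display + sound installation + tapestry corridor + manuscript case + model ship (1083) but leaves 4 m² idle.
The 15 m² tied up in armor display and tapestry corridor is better spent on diorama — total rises to 1162 (62 m²).
Runner-up interactive orrery + armor display + diorama + tapestry corridor + model ship tops out at 1161.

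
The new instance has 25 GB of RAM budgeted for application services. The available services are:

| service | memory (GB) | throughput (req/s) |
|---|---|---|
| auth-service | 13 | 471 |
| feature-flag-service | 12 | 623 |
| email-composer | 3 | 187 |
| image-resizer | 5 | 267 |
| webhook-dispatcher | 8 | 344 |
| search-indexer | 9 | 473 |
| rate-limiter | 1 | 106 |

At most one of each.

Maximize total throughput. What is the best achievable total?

1389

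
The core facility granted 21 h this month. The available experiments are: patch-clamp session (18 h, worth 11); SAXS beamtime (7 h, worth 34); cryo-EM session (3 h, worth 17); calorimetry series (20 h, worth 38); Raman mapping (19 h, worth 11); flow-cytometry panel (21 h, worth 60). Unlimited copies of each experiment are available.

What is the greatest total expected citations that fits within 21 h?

119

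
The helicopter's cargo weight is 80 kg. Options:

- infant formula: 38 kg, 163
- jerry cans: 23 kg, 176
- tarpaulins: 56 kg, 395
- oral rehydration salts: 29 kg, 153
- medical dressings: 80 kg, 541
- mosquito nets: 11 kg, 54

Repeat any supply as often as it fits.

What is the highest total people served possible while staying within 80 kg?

582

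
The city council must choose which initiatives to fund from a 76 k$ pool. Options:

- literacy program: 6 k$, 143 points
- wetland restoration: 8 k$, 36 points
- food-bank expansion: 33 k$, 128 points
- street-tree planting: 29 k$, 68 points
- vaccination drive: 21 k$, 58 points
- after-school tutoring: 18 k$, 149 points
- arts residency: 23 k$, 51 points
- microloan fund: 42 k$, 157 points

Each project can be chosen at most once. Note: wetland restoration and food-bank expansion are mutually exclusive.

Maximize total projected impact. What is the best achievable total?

485

Ranking by ratio (projected impact/k$): literacy program 23.83, after-school tutoring 8.28, wetland restoration 4.50.
Best packing: literacy program + wetland restoration + after-school tutoring + microloan fund — 74 k$, 485 total.
The spare 2 k$ is too small for any remaining project, and no feasible exchange beats 485.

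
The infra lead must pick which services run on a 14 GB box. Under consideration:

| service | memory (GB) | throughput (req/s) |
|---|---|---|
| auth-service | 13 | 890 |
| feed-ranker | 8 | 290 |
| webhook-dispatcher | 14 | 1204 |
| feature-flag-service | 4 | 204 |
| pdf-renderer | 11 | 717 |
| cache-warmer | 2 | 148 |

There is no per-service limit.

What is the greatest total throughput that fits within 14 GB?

Density check — webhook-dispatcher 86.00, cache-warmer 74.00, auth-service 68.46, pdf-renderer 65.18 are the best per GB.
Webhook-dispatcher uses 14 of the 14 GB and totals 1204.
Every other selection either busts 14 GB or fails to beat 1204.

1204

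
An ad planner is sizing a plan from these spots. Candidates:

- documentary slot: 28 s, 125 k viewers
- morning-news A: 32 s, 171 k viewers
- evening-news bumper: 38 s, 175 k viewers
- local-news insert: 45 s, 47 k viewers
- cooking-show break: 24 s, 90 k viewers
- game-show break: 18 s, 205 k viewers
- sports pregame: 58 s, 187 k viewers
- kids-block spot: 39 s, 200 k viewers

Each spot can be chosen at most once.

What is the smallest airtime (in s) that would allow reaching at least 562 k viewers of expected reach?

89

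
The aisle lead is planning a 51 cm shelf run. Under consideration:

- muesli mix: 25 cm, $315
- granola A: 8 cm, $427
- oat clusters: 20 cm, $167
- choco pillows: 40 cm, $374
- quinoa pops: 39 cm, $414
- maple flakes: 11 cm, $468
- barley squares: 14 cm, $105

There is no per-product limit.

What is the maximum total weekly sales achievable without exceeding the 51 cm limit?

Ranking by ratio (weekly sales/cm): granola A 53.38, maple flakes 42.55, muesli mix 12.60.
The ratio heuristic lands on 6×granola A (2562) but leaves 3 cm idle.
Dropping granola A frees 8 cm; slotting in maple flakes (11 cm) lifts the total to 2603 at 51 cm.
No other feasible combination exceeds 2603.

2603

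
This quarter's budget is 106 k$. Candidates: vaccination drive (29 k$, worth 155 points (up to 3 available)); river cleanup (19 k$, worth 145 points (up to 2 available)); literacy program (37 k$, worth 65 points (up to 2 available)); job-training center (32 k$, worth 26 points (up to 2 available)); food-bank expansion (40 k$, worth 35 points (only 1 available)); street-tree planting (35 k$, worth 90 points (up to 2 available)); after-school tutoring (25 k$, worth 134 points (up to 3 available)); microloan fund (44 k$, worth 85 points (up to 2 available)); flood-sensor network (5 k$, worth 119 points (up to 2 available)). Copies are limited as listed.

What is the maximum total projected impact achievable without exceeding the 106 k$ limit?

838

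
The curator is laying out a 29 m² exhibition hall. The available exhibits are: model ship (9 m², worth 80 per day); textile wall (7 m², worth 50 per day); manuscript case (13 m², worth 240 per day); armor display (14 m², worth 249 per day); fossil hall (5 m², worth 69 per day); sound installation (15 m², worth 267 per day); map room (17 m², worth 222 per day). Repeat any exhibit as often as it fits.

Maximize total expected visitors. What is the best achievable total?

By expected visitors per m²: manuscript case 18.46, sound installation 17.80, armor display 17.79, fossil hall 13.80 lead.
A density-first pass picks 2×manuscript case — 480 at 26 m².
Replace 2×manuscript case with armor display + sound installation: the trade gains 36 net, giving 516 at 29 m².
Every other selection either busts 29 m² or fails to beat 516.

516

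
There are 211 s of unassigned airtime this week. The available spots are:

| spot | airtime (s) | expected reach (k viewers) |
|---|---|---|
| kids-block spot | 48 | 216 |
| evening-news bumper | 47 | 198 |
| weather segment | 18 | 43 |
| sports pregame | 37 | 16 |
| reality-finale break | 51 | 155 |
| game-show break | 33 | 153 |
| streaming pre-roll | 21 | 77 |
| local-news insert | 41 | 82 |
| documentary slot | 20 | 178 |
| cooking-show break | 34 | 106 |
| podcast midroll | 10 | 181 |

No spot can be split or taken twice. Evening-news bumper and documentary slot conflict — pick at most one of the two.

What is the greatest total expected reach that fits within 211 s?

Kids-block spot + weather segment + reality-finale break + game-show break + streaming pre-roll + documentary slot + podcast midroll uses 201 of the 211 s and totals 1003.
No other feasible combination exceeds 1003.

1003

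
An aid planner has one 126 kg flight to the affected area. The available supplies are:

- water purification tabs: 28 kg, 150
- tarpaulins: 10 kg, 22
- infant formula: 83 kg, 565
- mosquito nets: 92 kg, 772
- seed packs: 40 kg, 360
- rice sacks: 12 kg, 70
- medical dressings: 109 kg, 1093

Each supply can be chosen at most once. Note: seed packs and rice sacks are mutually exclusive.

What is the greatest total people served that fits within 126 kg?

Ranking by ratio (people served/kg): medical dressings 10.03, seed packs 9.00, mosquito nets 8.39, infant formula 6.81.
Best packing: rice sacks + medical dressings — 121 kg, 1163 total.
No other feasible combination exceeds 1163.

1163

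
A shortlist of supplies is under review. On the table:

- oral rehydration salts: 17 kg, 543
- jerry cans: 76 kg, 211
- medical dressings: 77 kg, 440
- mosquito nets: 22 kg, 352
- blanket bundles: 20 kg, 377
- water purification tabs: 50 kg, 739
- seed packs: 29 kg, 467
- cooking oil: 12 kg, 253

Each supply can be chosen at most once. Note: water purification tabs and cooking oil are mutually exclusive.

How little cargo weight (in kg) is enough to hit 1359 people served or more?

Look for the lowest-cargo combination reaching 1359.
Taking oral rehydration salts + blanket bundles + seed packs gives 1387 (≥ 1359) for 66 kg.
Any bundle with less than 66 kg falls short of 1359.

66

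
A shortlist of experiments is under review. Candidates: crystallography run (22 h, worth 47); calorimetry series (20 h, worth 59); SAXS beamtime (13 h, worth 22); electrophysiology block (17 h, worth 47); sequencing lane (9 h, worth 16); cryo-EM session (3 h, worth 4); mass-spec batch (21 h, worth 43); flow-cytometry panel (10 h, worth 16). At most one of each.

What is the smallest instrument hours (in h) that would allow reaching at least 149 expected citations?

58

Look for the lowest-instrument combination reaching 149.
calorimetry series + electrophysiology block + mass-spec batch reaches 149 using 58 h.
Any bundle with less than 58 h falls short of 149.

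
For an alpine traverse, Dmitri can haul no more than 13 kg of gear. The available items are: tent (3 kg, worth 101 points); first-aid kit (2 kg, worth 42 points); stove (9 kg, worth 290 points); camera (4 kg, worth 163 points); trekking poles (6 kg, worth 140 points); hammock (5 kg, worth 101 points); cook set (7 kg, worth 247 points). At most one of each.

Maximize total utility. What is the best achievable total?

A density-first pass picks first-aid kit + camera + cook set — 452 at 13 kg.
Replace first-aid kit and cook set with stove: the trade gains 1 net, giving 453 at 13 kg.

453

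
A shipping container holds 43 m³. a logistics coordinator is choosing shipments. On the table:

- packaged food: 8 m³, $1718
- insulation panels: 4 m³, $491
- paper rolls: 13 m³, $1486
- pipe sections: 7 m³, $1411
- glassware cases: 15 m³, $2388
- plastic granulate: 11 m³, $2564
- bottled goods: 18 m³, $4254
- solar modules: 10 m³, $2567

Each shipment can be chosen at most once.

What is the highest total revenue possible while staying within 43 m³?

9950

Greedy by ratio would take insulation panels + plastic granulate + bottled goods + solar modules: 43 m³ used, total 9876.
The 15 m³ tied up in insulation panels and plastic granulate is better spent on packaged food + pipe sections — total rises to 9950 (43 m³).
No other feasible combination exceeds 9950.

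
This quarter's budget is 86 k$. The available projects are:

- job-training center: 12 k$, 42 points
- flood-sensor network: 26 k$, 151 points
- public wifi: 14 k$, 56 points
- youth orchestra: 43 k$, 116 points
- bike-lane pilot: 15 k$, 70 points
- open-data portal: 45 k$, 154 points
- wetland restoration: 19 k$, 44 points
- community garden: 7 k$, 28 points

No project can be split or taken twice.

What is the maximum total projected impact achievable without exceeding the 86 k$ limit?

375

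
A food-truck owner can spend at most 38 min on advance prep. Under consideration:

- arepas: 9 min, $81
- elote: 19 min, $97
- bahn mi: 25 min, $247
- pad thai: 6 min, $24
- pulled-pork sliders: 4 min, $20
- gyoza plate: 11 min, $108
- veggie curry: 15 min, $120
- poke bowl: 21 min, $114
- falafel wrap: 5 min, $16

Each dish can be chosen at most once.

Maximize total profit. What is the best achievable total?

355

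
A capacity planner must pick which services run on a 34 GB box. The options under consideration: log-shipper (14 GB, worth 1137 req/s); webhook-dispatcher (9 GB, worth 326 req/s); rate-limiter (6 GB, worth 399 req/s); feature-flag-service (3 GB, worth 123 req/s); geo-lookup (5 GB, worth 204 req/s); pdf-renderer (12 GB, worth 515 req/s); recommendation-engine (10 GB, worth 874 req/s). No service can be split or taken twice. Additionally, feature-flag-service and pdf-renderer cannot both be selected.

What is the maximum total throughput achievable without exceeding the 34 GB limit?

Ranking by ratio (throughput/GB): recommendation-engine 87.40, log-shipper 81.21, rate-limiter 66.50.
Best packing: log-shipper + rate-limiter + feature-flag-service + recommendation-engine — 33 GB, 2533 total.

2533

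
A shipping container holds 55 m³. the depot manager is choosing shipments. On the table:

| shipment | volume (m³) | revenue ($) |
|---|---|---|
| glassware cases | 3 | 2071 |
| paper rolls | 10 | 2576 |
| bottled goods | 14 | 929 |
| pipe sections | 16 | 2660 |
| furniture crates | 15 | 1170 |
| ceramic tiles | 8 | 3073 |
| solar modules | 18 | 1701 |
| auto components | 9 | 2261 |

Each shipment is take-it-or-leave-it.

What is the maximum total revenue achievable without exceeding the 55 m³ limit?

12641

Ranking by ratio (revenue/m³): glassware cases 690.33, ceramic tiles 384.12, paper rolls 257.60.
Taking glassware cases + paper rolls + pipe sections + ceramic tiles + auto components: 46 m³ used, 12641 in revenue.
Next best is glassware cases + paper rolls + pipe sections + ceramic tiles + solar modules at 12081 (55 m³) — short by 560.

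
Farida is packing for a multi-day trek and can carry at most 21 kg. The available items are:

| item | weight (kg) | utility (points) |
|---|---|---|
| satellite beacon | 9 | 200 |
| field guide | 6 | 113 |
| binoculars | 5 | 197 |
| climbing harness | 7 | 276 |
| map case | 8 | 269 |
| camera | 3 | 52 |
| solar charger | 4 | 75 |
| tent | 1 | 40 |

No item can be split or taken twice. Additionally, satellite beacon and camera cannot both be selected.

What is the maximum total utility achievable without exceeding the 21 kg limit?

782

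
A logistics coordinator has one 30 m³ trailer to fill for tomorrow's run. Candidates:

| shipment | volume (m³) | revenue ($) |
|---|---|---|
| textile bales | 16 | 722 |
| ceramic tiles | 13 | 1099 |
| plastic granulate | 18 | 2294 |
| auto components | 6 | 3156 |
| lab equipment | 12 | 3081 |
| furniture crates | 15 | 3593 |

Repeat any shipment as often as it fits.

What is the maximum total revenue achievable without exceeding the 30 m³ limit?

Taking 5×auto components: 30 m³ used, 15780 in revenue.
That's the maximum — no swap from here does better than 15780.

15780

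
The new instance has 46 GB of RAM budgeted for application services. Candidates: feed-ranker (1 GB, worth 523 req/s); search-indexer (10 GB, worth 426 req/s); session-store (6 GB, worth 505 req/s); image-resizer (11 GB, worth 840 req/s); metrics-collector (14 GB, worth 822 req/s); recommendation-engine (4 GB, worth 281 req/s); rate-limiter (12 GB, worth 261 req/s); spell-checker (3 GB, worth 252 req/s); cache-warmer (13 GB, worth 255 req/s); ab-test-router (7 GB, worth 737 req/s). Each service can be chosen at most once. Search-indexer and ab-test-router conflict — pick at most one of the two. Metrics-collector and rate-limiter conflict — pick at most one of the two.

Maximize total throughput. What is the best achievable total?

3960

Taking feed-ranker + session-store + image-resizer + metrics-collector + recommendation-engine + spell-checker + ab-test-router: 46 GB used, 3960 in throughput.
An exhaustive check of the 1024 subsets confirms 3960.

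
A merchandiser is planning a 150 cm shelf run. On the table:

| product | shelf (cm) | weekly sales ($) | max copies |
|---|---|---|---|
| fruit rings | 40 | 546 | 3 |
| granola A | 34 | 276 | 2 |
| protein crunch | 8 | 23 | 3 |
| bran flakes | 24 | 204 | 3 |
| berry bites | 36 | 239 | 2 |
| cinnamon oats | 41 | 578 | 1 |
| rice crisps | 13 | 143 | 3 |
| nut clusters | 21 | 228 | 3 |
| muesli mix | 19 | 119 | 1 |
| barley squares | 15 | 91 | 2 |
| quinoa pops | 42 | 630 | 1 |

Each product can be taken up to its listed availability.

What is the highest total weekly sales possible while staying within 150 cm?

2040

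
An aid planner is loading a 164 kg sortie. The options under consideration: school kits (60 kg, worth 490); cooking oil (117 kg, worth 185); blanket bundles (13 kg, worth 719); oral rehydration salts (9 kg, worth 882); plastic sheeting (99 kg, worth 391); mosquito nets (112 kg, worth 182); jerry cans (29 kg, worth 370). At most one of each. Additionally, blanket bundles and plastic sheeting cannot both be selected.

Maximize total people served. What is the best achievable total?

2461

School kits + blanket bundles + oral rehydration salts + jerry cans uses 111 of the 164 kg and totals 2461.
The closest alternative, blanket bundles + oral rehydration salts + mosquito nets + jerry cans, reaches only 2153.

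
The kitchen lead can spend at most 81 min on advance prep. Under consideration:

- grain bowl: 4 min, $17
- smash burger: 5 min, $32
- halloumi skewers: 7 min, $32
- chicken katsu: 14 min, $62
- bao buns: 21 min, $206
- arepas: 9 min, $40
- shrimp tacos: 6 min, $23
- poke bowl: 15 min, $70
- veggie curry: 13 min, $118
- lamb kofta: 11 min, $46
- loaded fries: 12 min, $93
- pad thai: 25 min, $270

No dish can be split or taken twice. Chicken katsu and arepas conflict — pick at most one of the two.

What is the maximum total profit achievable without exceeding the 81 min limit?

736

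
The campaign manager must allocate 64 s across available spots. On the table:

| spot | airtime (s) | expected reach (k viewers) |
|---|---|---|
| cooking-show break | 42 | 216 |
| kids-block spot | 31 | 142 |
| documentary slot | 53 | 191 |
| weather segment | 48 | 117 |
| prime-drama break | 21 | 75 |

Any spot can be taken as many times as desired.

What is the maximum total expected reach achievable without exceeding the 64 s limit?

291

Best packing: cooking-show break + prime-drama break — 63 s, 291 total.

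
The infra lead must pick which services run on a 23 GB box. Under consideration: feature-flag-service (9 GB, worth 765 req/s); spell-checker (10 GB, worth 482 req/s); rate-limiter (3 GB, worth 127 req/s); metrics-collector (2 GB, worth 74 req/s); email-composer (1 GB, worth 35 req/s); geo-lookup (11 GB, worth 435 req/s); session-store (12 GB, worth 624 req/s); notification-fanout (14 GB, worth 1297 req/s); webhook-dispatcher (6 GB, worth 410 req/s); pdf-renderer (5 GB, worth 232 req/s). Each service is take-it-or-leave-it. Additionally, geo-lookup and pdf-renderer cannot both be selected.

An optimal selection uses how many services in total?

2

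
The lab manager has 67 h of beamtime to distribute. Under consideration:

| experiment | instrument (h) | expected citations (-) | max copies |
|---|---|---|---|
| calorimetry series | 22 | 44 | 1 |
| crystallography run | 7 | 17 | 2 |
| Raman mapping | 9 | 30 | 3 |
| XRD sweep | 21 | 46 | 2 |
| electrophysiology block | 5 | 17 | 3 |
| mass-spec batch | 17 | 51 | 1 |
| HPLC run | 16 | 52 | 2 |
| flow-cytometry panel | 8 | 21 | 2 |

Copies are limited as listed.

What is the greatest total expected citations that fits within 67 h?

215

Filling by ratio: 3×Raman mapping + 3×electrophysiology block + HPLC run + flow-cytometry panel for 214, with 1 h left unused.
The 15 h tied up in 3×electrophysiology block is better spent on HPLC run — total rises to 215 (67 h).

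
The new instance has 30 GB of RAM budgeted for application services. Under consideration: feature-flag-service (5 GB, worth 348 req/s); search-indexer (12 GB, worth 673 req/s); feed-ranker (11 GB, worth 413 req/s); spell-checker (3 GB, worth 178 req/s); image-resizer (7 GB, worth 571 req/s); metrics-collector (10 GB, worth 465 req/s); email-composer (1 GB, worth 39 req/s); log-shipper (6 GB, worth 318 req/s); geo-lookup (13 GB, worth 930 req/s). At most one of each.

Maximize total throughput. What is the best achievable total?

Best packing: feature-flag-service + spell-checker + image-resizer + email-composer + geo-lookup — 29 GB, 2066 total.
The closest alternative, spell-checker + image-resizer + email-composer + log-shipper + geo-lookup, reaches only 2036.

2066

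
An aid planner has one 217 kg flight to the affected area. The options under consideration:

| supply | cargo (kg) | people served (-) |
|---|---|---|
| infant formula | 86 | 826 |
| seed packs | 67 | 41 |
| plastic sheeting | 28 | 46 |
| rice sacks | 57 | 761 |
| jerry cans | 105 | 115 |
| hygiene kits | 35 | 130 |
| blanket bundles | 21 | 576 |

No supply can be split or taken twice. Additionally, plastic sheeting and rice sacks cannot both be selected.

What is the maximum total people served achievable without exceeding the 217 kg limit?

Taking infant formula + rice sacks + hygiene kits + blanket bundles: 199 kg used, 2293 in people served.
The closest alternative, infant formula + rice sacks + blanket bundles, reaches only 2163.

2293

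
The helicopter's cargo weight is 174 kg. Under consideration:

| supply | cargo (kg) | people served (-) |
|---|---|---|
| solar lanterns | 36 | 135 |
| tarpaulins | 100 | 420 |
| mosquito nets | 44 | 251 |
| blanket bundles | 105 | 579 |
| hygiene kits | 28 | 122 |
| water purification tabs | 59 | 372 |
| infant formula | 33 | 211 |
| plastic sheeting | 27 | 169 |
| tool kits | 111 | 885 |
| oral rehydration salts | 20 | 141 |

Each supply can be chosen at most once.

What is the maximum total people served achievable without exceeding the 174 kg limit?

1265

Ranking by ratio (people served/kg): tool kits 7.97, oral rehydration salts 7.05, infant formula 6.39.
Filling by ratio: infant formula + tool kits + oral rehydration salts for 1237, with 10 kg left unused.
The 20 kg tied up in oral rehydration salts is better spent on plastic sheeting — total rises to 1265 (171 kg).
The closest alternative, water purification tabs + tool kits, reaches only 1257.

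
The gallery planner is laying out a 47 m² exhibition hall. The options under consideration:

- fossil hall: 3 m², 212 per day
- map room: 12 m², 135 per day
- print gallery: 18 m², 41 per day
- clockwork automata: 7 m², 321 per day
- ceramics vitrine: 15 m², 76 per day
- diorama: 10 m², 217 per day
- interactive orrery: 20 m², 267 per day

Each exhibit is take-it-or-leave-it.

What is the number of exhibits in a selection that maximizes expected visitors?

Best achievable expected visitors is 1017.
One optimal bundle: fossil hall + clockwork automata + diorama + interactive orrery (40 m²).
Any selection reaching 1017 contains exactly 4 exhibits.

4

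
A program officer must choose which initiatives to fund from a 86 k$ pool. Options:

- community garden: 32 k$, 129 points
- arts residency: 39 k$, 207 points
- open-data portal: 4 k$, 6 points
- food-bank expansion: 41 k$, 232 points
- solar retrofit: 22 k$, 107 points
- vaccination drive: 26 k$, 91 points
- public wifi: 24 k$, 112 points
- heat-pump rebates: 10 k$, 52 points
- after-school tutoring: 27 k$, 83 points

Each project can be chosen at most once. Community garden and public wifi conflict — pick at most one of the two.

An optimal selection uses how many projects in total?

Optimal total is 445.
One optimal bundle: arts residency + open-data portal + food-bank expansion (84 k$).
Any selection reaching 445 contains exactly 3 projects.

3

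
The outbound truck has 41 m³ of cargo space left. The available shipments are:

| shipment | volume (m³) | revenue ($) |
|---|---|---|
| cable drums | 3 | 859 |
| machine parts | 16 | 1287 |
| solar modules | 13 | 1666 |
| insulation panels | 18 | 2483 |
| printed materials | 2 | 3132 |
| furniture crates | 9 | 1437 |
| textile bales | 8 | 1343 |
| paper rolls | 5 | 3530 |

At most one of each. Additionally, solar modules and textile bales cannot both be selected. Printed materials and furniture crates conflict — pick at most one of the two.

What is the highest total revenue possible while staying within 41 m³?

Best packing: cable drums + solar modules + insulation panels + printed materials + paper rolls — 41 m³, 11670 total.
That's the maximum — no feasible swap from here does better than 11670.

11670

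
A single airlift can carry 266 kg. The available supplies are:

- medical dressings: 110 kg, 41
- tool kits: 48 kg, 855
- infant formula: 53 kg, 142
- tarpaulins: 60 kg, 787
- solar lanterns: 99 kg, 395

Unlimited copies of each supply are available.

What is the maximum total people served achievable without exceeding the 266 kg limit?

Best packing: 5×tool kits — 240 kg, 4275 total.

4275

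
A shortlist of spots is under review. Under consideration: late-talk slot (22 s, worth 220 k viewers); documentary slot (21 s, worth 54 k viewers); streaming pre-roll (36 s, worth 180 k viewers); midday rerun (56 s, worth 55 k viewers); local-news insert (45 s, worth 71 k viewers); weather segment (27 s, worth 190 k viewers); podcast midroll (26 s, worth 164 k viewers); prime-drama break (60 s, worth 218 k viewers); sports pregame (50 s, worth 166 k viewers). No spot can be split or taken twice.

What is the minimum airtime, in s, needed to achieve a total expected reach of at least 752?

Need the lightest bundle worth ≥ 752.
late-talk slot + streaming pre-roll + weather segment + podcast midroll reaches 754 using 111 s.
Any bundle with less than 111 s falls short of 752.

111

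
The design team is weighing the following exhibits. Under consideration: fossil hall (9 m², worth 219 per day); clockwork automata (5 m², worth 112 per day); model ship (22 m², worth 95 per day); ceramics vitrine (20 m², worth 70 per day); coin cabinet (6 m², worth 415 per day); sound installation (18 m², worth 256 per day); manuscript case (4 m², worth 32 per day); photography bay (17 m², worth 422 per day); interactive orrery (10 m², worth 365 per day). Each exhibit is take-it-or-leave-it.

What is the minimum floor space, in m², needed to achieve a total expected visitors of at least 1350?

42

Minimise m² subject to total expected visitors ≥ 1350.
Taking fossil hall + coin cabinet + photography bay + interactive orrery gives 1421 (≥ 1350) for 42 m².
Below 42 m² the best achievable stays under 1350.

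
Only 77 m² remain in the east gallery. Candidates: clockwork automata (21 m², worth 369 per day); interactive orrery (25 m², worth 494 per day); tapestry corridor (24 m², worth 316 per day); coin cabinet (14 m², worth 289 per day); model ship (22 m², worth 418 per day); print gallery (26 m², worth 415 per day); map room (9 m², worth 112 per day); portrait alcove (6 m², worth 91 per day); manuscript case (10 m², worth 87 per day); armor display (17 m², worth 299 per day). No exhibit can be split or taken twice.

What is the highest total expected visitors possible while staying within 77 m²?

1451

Greedy by ratio would take interactive orrery + coin cabinet + model ship + map room + portrait alcove: 76 m² used, total 1404.
Reworking the packing: clockwork automata + interactive orrery + coin cabinet + armor display uses 77 m² and improves the total to 1451.
Nothing else within 77 m² beats 1451.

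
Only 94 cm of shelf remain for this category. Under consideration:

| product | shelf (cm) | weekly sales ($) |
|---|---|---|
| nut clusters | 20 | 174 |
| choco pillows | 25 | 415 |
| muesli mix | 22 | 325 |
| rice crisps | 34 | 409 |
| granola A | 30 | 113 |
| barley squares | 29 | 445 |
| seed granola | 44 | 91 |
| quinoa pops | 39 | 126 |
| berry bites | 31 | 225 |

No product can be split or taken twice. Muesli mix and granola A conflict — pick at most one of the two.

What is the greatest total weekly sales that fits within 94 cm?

1269

A density-first pass picks choco pillows + muesli mix + barley squares — 1185 at 76 cm.
Dropping muesli mix frees 22 cm; slotting in rice crisps (34 cm) lifts the total to 1269 at 88 cm.
An exhaustive check of the 512 subsets confirms 1269.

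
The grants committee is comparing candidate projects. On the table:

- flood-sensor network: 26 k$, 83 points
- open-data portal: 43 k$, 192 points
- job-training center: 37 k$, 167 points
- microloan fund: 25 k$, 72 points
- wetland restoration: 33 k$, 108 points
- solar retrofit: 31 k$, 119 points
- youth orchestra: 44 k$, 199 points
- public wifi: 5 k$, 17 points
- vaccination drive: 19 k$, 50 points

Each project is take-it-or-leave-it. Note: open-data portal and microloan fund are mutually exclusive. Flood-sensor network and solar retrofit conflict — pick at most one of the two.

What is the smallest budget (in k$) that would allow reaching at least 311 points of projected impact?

74

Look for the lowest-budget combination reaching 311.
open-data portal + solar retrofit reaches 311 using 74 k$.
No combination under 74 k$ hits 311.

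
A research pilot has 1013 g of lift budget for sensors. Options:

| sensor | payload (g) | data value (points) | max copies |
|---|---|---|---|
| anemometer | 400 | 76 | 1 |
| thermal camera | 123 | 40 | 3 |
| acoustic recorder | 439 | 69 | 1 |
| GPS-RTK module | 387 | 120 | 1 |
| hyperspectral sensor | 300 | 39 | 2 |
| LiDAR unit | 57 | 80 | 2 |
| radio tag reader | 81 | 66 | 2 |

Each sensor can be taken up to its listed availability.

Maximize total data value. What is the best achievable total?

492

The ratio heuristic lands on 3×thermal camera + hyperspectral sensor + 2×LiDAR unit + 2×radio tag reader (451) but leaves 68 g idle.
Dropping thermal camera and hyperspectral sensor frees 423 g; slotting in GPS-RTK module (387 g) lifts the total to 492 at 909 g.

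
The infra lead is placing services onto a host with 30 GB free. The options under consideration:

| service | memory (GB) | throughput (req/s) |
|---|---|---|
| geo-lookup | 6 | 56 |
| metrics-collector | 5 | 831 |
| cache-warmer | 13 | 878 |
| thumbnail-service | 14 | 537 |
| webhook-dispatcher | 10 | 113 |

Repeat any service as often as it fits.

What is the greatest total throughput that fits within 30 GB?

4986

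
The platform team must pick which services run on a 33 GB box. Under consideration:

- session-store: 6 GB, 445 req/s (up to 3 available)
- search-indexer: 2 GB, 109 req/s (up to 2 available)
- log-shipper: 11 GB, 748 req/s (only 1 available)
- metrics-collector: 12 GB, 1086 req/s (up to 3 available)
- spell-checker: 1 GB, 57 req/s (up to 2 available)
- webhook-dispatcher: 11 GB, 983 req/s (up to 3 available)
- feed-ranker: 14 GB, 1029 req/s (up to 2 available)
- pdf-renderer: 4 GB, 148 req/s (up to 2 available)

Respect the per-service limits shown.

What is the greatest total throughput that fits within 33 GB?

2949

Taking the top-ratio services first gives session-store + 2×metrics-collector + 2×spell-checker for 2731 (32 GB).
Replace session-store and 2×metrics-collector and 2×spell-checker with 3×webhook-dispatcher: the trade gains 218 net, giving 2949 at 33 GB.
Every other selection either busts 33 GB or exceeds an availability limit or fails to beat 2949.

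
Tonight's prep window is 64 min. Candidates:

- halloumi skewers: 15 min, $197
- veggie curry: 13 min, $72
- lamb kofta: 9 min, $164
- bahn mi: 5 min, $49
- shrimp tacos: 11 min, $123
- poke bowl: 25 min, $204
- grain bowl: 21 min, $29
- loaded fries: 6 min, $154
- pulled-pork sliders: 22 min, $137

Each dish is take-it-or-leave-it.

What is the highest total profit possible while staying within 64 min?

775

By profit per min: loaded fries 25.67, lamb kofta 18.22, halloumi skewers 13.13, shrimp tacos 11.18 lead.
Greedy by ratio would take halloumi skewers + veggie curry + lamb kofta + bahn mi + shrimp tacos + loaded fries: 59 min used, total 759.
Replace veggie curry and bahn mi with pulled-pork sliders: the trade gains 16 net, giving 775 at 63 min.
Every other selection either busts 64 min or fails to beat 775.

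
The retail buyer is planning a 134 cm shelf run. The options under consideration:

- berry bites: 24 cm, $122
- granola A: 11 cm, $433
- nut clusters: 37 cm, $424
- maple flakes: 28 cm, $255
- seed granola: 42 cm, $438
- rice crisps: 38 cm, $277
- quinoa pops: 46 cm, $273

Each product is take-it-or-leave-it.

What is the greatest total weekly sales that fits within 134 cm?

1572

By weekly sales per cm: granola A 39.36, nut clusters 11.46, seed granola 10.43 lead.
A density-first pass picks granola A + nut clusters + maple flakes + seed granola — 1550 at 118 cm.
Replace maple flakes with rice crisps: the trade gains 22 net, giving 1572 at 128 cm.
Next best is granola A + nut clusters + maple flakes + seed granola at 1550 (118 cm) — short by 22.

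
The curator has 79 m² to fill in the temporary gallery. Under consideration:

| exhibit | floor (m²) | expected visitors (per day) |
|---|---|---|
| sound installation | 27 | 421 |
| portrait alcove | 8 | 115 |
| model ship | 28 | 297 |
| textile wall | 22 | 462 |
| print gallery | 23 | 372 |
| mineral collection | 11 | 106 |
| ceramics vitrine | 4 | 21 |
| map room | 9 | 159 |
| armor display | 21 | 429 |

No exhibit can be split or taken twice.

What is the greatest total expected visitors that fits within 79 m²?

1471

Ranking by ratio (expected visitors/m²): textile wall 21.00, armor display 20.43, map room 17.67, print gallery 16.17.
A density-first pass picks textile wall + print gallery + ceramics vitrine + map room + armor display — 1443 at 79 m².
Dropping print gallery and ceramics vitrine frees 27 m²; slotting in sound installation (27 m²) lifts the total to 1471 at 79 m².
Every other selection either busts 79 m² or fails to beat 1471.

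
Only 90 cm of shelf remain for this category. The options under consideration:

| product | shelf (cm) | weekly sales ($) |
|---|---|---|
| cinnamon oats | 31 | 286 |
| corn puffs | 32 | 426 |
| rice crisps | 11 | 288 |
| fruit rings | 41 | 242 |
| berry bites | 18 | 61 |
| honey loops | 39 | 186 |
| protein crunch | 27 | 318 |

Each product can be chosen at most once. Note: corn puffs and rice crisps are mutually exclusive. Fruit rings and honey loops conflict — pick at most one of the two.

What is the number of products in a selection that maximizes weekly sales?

3

The maximum weekly sales within 90 cm is 1030.
For example cinnamon oats + corn puffs + protein crunch achieves it, using 90 cm.
Any selection reaching 1030 contains exactly 3 products.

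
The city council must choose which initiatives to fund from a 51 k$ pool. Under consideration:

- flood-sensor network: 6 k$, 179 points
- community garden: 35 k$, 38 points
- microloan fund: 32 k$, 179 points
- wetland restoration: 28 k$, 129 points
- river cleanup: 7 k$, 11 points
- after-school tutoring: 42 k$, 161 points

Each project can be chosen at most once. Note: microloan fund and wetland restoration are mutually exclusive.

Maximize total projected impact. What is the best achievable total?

369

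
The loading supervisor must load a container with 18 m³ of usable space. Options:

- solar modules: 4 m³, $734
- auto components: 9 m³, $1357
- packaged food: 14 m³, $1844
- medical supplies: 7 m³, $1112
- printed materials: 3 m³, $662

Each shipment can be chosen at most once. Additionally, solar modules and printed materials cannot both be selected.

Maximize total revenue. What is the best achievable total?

By revenue per m³: printed materials 220.67, solar modules 183.50, medical supplies 158.86, auto components 150.78 lead.
Best packing: solar modules + packaged food — 18 m³, 2578 total.
An exhaustive check of the 32 subsets confirms 2578.

2578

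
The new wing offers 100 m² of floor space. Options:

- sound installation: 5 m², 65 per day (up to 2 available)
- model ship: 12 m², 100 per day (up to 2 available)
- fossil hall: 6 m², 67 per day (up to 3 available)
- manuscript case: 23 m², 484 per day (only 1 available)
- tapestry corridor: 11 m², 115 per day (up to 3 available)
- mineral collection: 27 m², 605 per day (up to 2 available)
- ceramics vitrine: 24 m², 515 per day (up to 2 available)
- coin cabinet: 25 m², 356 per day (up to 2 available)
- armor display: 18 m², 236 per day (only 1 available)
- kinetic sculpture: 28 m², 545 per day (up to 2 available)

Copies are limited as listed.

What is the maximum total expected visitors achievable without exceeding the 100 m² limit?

2119

By expected visitors per m²: mineral collection 22.41, ceramics vitrine 21.46, manuscript case 21.04 lead.
The ratio heuristic lands on 2×mineral collection + ceramics vitrine + armor display (1961) but leaves 4 m² idle.
Dropping mineral collection and armor display frees 45 m²; slotting in manuscript case + ceramics vitrine (47 m²) lifts the total to 2119 at 98 m².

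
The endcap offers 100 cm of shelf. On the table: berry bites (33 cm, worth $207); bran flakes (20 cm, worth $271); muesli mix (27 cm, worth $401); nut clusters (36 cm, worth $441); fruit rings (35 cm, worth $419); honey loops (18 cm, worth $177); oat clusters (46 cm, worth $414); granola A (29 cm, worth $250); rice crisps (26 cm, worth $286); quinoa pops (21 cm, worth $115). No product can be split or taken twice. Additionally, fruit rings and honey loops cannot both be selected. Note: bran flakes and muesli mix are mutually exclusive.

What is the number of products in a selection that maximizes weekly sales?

Optimal total is 1261.
One optimal bundle: muesli mix + nut clusters + fruit rings (98 cm).
Every optimal selection uses 3 products.

3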